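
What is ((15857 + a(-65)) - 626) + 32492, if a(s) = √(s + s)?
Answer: 47723 + I*√130 ≈ 47723.0 + 11.402*I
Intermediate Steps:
a(s) = √2*√s (a(s) = √(2*s) = √2*√s)
((15857 + a(-65)) - 626) + 32492 = ((15857 + √2*√(-65)) - 626) + 32492 = ((15857 + √2*(I*√65)) - 626) + 32492 = ((15857 + I*√130) - 626) + 32492 = (15231 + I*√130) + 32492 = 47723 + I*√130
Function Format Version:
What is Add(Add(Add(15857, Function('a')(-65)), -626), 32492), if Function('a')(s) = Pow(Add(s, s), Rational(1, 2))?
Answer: Add(47723, Mul(I, Pow(130, Rational(1, 2)))) ≈ Add(47723., Mul(11.402, I))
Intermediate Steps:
Function('a')(s) = Mul(Pow(2, Rational(1, 2)), Pow(s, Rational(1, 2))) (Function('a')(s) = Pow(Mul(2, s), Rational(1, 2)) = Mul(Pow(2, Rational(1, 2)), Pow(s, Rational(1, 2))))
Add(Add(Add(15857, Function('a')(-65)), -626), 32492) = Add(Add(Add(15857, Mul(Pow(2, Rational(1, 2)), Pow(-65, Rational(1, 2)))), -626), 32492) = Add(Add(Add(15857, Mul(Pow(2, Rational(1, 2)), Mul(I, Pow(65, Rational(1, 2))))), -626), 32492) = Add(Add(Add(15857, Mul(I, Pow(130, Rational(1, 2)))), -626), 32492) = Add(Add(15231, Mul(I, Pow(130, Rational(1, 2)))), 32492) = Add(47723, Mul(I, Pow(130, Rational(1, 2))))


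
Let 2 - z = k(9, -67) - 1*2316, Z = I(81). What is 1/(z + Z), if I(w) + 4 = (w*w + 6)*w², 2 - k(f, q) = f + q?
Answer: 1/43088341 ≈ 2.3208e-8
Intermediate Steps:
k(f, q) = 2 - f - q (k(f, q) = 2 - (f + q) = 2 + (-f - q) = 2 - f - q)
I(w) = -4 + w²*(6 + w²) (I(w) = -4 + (w*w + 6)*w² = -4 + (w² + 6)*w² = -4 + (6 + w²)*w² = -4 + w²*(6 + w²))
Z = 43086083 (Z = -4 + 81⁴ + 6*81² = -4 + 43046721 + 6*6561 = -4 + 43046721 + 39366 = 43086083)
z = 2258 (z = 2 - ((2 - 1*9 - 1*(-67)) - 1*2316) = 2 - ((2 - 9 + 67) - 2316) = 2 - (60 - 2316) = 2 - 1*(-2256) = 2 + 2256 = 2258)
1/(z + Z) = 1/(2258 + 43086083) = 1/43088341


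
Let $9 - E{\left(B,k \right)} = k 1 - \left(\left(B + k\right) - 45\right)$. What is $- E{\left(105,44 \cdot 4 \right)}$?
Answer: $-69$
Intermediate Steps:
$E{\left(B,k \right)} = -36 + B$ ($E{\left(B,k \right)} = 9 - \left(k 1 - \left(\left(B + k\right) - 45\right)\right) = 9 - \left(k - \left(-45 + B + k\right)\right) = 9 - \left(45 - B\right) = 9 + \left(-45 + B\right) = -36 + B$)
$- E{\left(105,44 \cdot 4 \right)} = - (-36 + 105) = \left(-1\right) 69 = -69$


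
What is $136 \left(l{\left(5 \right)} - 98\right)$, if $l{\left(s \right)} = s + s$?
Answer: $-11968$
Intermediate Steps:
$l{\left(s \right)} = 2 s$
$136 \left(l{\left(5 \right)} - 98\right) = 136 \left(2 \cdot 5 - 98\right) = 136 \left(10 - 98\right) = 136 \left(-88\right) = -11968$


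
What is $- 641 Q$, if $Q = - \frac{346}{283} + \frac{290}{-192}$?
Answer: $\frac{47594891}{27168} \approx 1751.9$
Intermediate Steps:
$Q = - \frac{74251}{27168}$ ($Q = \left(-346\right) \frac{1}{283} + 290 \left(- \frac{1}{192}\right) = - \frac{346}{283} - \frac{145}{96} = - \frac{74251}{27168} \approx -2.733$)
$- 641 Q = \left(-641\right) \left(- \frac{74251}{27168}\right) = \frac{47594891}{27168}$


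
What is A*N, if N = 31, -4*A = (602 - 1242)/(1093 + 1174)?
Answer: 4960/2267 ≈ 2.1879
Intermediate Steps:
A = 160/2267 (A = -(602 - 1242)/(4*(1093 + 1174)) = -(-160)/2267 = -¼*(-640/2267) = 160/2267 ≈ 0.070578)
A*N = (160/2267)*31 = 4960/2267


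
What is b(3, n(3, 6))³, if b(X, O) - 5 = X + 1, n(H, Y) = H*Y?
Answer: 729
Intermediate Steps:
b(X, O) = 6 + X (b(X, O) = 5 + (X + 1) = 5 + (1 + X) = 6 + X)
b(3, n(3, 6))³ = (6 + 3)³ = 9³ = 729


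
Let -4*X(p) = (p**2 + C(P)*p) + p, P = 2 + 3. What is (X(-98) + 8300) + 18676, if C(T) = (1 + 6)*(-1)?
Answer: 24428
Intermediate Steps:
P = 5
C(T) = -7 (C(T) = 7*(-1) = -7)
X(p) = -p**2/4 + 3*p/2 (X(p) = -((p**2 - 7*p) + p)/4 = -(p**2 - 6*p)/4 = -p**2/4 + 3*p/2)
(X(-98) + 8300) + 18676 = ((1/4)*(-98)*(6 - 1*(-98)) + 8300) + 18676 = ((1/4)*(-98)*(6 + 98) + 8300) + 18676 = ((1/4)*(-98)*104 + 8300) + 18676 = (-2548 + 8300) + 18676 = 5752 + 18676 = 24428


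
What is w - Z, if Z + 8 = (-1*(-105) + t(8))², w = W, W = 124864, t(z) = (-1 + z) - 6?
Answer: 113636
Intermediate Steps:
t(z) = -7 + z
w = 124864
Z = 11228 (Z = -8 + (-1*(-105) + (-7 + 8))² = -8 + (105 + 1)² = -8 + 106² = -8 + 11236 = 11228)
w - Z = 124864 - 1*11228 = 124864 - 11228 = 113636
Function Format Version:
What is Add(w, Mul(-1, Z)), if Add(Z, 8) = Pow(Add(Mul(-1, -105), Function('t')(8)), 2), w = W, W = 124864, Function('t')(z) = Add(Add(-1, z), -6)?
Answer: 113636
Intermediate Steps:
Function('t')(z) = Add(-7, z)
w = 124864
Z = 11228 (Z = Add(-8, Pow(Add(Mul(-1, -105), Add(-7, 8)), 2)) = Add(-8, Pow(Add(105, 1), 2)) = Add(-8, Pow(106, 2)) = Add(-8, 11236) = 11228)
Add(w, Mul(-1, Z)) = Add(124864, Mul(-1, 11228)) = Add(124864, -11228) = 113636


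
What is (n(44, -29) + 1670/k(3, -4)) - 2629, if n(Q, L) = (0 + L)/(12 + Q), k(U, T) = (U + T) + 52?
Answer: -7416383/2856 ≈ -2596.8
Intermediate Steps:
k(U, T) = 52 + T + U (k(U, T) = (T + U) + 52 = 52 + T + U)
n(Q, L) = L/(12 + Q)
(n(44, -29) + 1670/k(3, -4)) - 2629 = (-29/(12 + 44) + 1670/(52 - 4 + 3)) - 2629 = (-29/56 + 1670/51) - 2629 = 92041/2856 - 2629 = -7416383/2856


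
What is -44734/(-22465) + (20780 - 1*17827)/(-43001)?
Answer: 1857267589/966017465 ≈ 1.9226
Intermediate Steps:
-44734/(-22465) + (20780 - 1*17827)/(-43001) = -44734*(-1/22465) + (20780 - 17827)*(-1/43001) = 44734/22465 + 2953*(-1/43001) = 44734/22465 - 2953/43001 = 1857267589/966017465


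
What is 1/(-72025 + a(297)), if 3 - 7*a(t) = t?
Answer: -1/72067 ≈ -1.3876e-5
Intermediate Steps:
a(t) = 3/7 - t/7
1/(-72025 + a(297)) = 1/(-72025 + (3/7 - 1/7*297)) = 1/(-72025 + (3/7 - 297/7)) = 1/(-72025 - 42) = 1/(-72067) = -1/72067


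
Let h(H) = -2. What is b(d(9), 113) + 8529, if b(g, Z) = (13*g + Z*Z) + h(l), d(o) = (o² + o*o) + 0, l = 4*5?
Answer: 23402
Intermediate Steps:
l = 20
d(o) = 2*o² (d(o) = (o² + o²) + 0 = 2*o² + 0 = 2*o²)
b(g, Z) = -2 + Z² + 13*g (b(g, Z) = (13*g + Z*Z) - 2 = (13*g + Z²) - 2 = (Z² + 13*g) - 2 = -2 + Z² + 13*g)
b(d(9), 113) + 8529 = (-2 + 113² + 13*(2*9²)) + 8529 = (-2 + 12769 + 13*(2*81)) + 8529 = (-2 + 12769 + 13*162) + 8529 = (-2 + 12769 + 2106) + 8529 = 14873 + 8529 = 23402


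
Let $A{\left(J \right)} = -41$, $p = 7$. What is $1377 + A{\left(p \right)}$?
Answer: $1336$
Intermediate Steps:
$1377 + A{\left(p \right)} = 1377 - 41 = 1336$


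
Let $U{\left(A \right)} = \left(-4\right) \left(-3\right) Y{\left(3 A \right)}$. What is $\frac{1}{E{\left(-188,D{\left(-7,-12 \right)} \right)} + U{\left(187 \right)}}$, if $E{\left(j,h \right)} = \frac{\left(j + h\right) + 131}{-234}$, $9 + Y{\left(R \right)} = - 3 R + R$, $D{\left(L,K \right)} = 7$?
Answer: $- \frac{117}{1587899} \approx -7.3682 \cdot 10^{-5}$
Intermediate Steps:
$Y{\left(R \right)} = -9 - 2 R$ ($Y{\left(R \right)} = -9 + \left(- 3 R + R\right) = -9 - 2 R$)
$U{\left(A \right)} = -108 - 72 A$ ($U{\left(A \right)} = \left(-4\right) \left(-3\right) \left(-9 - 2 \cdot 3 A\right) = 12 \left(-9 - 6 A\right) = -108 - 72 A$)
$E{\left(j,h \right)} = - \frac{131}{234} - \frac{h}{234} - \frac{j}{234}$ ($E{\left(j,h \right)} = \left(\left(h + j\right) + 131\right) \left(- \frac{1}{234}\right) = \left(131 + h + j\right) \left(- \frac{1}{234}\right) = - \frac{131}{234} - \frac{h}{234} - \frac{j}{234}$)
$\frac{1}{E{\left(-188,D{\left(-7,-12 \right)} \right)} + U{\left(187 \right)}} = \frac{1}{\left(- \frac{131}{234} - \frac{7}{234} - - \frac{94}{117}\right) - 13572} = \frac{1}{\left(- \frac{131}{234} - \frac{7}{234} + \frac{94}{117}\right) - 13572} = \frac{1}{\frac{25}{117} - 13572} = \frac{1}{- \frac{1587899}{117}} = - \frac{117}{1587899}$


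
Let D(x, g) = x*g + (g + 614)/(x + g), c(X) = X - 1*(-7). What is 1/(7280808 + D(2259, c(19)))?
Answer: 457/3354170822 ≈ 1.3625e-7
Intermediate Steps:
c(X) = 7 + X (c(X) = X + 7 = 7 + X)
D(x, g) = g*x + (614 + g)/(g + x)
1/(7280808 + D(2259, c(19))) = 1/(7280808 + (614 + (7 + 19) + (7 + 19)*2259² + 2259*(7 + 19)²)/((7 + 19) + 2259)) = 1/(7280808 + (614 + 26 + 26*5103081 + 2259*26²)/(26 + 2259)) = 1/(7280808 + (614 + 26 + 132680106 + 2259*676)/2285) = 1/(7280808 + (614 + 26 + 132680106 + 1527084)/2285) = 1/(7280808 + (1/2285)*134207830) = 1/(7280808 + 26841566/457) = 1/(3354170822/457) = 457/3354170822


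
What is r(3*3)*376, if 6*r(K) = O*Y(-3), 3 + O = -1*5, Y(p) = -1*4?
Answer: 6016/3 ≈ 2005.3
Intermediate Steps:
Y(p) = -4
O = -8 (O = -3 - 1*5 = -3 - 5 = -8)
r(K) = 16/3 (r(K) = (-8*(-4))/6 = (⅙)*32 = 16/3)
r(3*3)*376 = (16/3)*376 = 6016/3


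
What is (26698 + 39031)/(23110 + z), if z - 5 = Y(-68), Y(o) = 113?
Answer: 65729/23228 ≈ 2.8297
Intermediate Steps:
z = 118 (z = 5 + 113 = 118)
(26698 + 39031)/(23110 + z) = (26698 + 39031)/(23110 + 118) = 65729/23228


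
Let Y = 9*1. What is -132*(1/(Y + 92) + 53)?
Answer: -706728/101 ≈ -6997.3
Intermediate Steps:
Y = 9
-132*(1/(Y + 92) + 53) = -132*(1/(9 + 92) + 53) = -132*(1/101 + 53) = -132*5354/101 = -706728/101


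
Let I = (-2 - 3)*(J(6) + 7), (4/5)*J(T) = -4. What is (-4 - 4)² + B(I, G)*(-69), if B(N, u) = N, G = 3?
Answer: 754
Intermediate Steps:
J(T) = -5 (J(T) = (5/4)*(-4) = -5)
I = -10 (I = (-2 - 3)*(-5 + 7) = -5*2 = -10)
(-4 - 4)² + B(I, G)*(-69) = (-4 - 4)² - 10*(-69) = (-8)² + 690 = 64 + 690 = 754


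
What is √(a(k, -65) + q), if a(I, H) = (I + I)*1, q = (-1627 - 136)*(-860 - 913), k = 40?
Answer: √3125879 ≈ 1768.0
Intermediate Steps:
q = 3125799 (q = -1763*(-1773) = 3125799)
a(I, H) = 2*I (a(I, H) = (2*I)*1 = 2*I)
√(a(k, -65) + q) = √(2*40 + 3125799) = √(80 + 3125799) = √3125879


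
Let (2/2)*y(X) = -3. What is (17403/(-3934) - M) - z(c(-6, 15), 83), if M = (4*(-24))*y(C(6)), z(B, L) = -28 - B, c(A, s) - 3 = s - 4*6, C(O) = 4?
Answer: -1063847/3934 ≈ -270.42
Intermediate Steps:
y(X) = -3
c(A, s) = -21 + s (c(A, s) = 3 + (s - 4*6) = 3 + (s - 24) = 3 + (-24 + s) = -21 + s)
M = 288 (M = (4*(-24))*(-3) = -96*(-3) = 288)
(17403/(-3934) - M) - z(c(-6, 15), 83) = (17403/(-3934) - 1*288) - (-28 - (-21 + 15)) = (17403*(-1/3934) - 288) - (-28 - 1*(-6)) = (-17403/3934 - 288) - (-28 + 6) = -1150395/3934 - 1*(-22) = -1150395/3934 + 22 = -1063847/3934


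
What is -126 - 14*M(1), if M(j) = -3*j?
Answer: -84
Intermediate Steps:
-126 - 14*M(1) = -126 - (-42) = -126 - 14*(-3) = -126 + 42 = -84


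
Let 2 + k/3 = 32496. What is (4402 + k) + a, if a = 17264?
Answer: 119148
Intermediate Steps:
k = 97482 (k = -6 + 3*32496 = -6 + 97488 = 97482)
(4402 + k) + a = (4402 + 97482) + 17264 = 101884 + 17264 = 119148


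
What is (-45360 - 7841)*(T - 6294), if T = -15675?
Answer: 1168772769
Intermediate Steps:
(-45360 - 7841)*(T - 6294) = (-45360 - 7841)*(-15675 - 6294) = -53201*(-21969) = 1168772769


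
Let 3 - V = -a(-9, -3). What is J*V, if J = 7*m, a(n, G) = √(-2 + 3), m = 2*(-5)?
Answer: -280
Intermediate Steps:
m = -10
a(n, G) = 1 (a(n, G) = √1 = 1)
J = -70 (J = 7*(-10) = -70)
V = 4 (V = 3 - (-1) = 3 - 1*(-1) = 3 + 1 = 4)
J*V = -70*4 = -280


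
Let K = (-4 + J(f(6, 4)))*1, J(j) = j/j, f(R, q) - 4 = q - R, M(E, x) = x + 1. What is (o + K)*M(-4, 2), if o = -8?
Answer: -33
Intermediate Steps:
M(E, x) = 1 + x
f(R, q) = 4 + q - R (f(R, q) = 4 + (q - R) = 4 + q - R)
J(j) = 1
K = -3 (K = (-4 + 1)*1 = -3*1 = -3)
(o + K)*M(-4, 2) = (-8 - 3)*(1 + 2) = -11*3 = -33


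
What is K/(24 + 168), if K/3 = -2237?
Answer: -2237/64 ≈ -34.953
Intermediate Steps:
K = -6711 (K = 3*(-2237) = -6711)
K/(24 + 168) = -6711/(24 + 168) = -6711/192 = (1/192)*(-6711) = -2237/64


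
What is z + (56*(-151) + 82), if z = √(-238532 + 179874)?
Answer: -8374 + I*√58658 ≈ -8374.0 + 242.19*I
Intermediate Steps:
z = I*√58658 (z = √(-58658) = I*√58658 ≈ 242.19*I)
z + (56*(-151) + 82) = I*√58658 + (56*(-151) + 82) = I*√58658 + (-8456 + 82) = I*√58658 - 8374 = -8374 + I*√58658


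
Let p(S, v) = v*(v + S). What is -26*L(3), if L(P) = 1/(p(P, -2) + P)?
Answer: -26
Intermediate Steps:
p(S, v) = v*(S + v)
L(P) = 1/(4 - P) (L(P) = 1/(-2*(P - 2) + P) = 1/(-2*(-2 + P) + P) = 1/((4 - 2*P) + P) = 1/(4 - P))
-26*L(3) = -26/(4 - 1*3) = -26/(4 - 3) = -26/1 = -26*1 = -26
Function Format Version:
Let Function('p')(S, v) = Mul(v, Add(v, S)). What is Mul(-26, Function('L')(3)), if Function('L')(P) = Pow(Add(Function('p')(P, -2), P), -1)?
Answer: -26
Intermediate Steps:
Function('p')(S, v) = Mul(v, Add(S, v))
Function('L')(P) = Pow(Add(4, Mul(-1, P)), -1) (Function('L')(P) = Pow(Add(Mul(-2, Add(P, -2)), P), -1) = Pow(Add(Mul(-2, Add(-2, P)), P), -1) = Pow(Add(Add(4, Mul(-2, P)), P), -1) = Pow(Add(4, Mul(-1, P)), -1))
Mul(-26, Function('L')(3)) = Mul(-26, Pow(Add(4, Mul(-1, 3)), -1)) = Mul(-26, Pow(Add(4, -3), -1)) = Mul(-26, Pow(1, -1)) = Mul(-26, 1) = -26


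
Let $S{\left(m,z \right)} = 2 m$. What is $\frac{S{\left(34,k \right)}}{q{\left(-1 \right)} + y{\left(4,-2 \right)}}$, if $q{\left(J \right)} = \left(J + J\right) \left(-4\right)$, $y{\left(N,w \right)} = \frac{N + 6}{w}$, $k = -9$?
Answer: $\frac{68}{3} \approx 22.667$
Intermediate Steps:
$y{\left(N,w \right)} = \frac{6 + N}{w}$
$q{\left(J \right)} = - 8 J$ ($q{\left(J \right)} = 2 J \left(-4\right) = - 8 J$)
$\frac{S{\left(34,k \right)}}{q{\left(-1 \right)} + y{\left(4,-2 \right)}} = \frac{2 \cdot 34}{\left(-8\right) \left(-1\right) + \frac{6 + 4}{-2}} = \frac{1}{8 - 5} \cdot 68 = \frac{1}{3} \cdot 68 = \frac{68}{3}$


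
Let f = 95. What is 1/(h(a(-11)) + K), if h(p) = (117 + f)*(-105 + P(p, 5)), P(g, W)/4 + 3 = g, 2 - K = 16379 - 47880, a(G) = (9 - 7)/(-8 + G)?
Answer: 19/125585 ≈ 0.00015129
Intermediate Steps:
a(G) = 2/(-8 + G)
K = 31503 (K = 2 - (16379 - 47880) = 2 - 1*(-31501) = 2 + 31501 = 31503)
P(g, W) = -12 + 4*g
h(p) = -24804 + 848*p (h(p) = (117 + 95)*(-105 + (-12 + 4*p)) = 212*(-117 + 4*p) = -24804 + 848*p)
1/(h(a(-11)) + K) = 1/((-24804 + 848*(2/(-8 - 11))) + 31503) = 1/((-24804 + 848*(2/(-19))) + 31503) = 1/((-24804 + 848*(2*(-1/19))) + 31503) = 1/((-24804 + 848*(-2/19)) + 31503) = 1/((-24804 - 1696/19) + 31503) = 1/(-472972/19 + 31503) = 1/(125585/19) = 19/125585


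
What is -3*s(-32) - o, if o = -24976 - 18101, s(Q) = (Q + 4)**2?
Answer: 40725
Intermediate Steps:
s(Q) = (4 + Q)**2
o = -43077
-3*s(-32) - o = -3*(4 - 32)**2 - 1*(-43077) = -3*(-28)**2 + 43077 = -3*784 + 43077 = -2352 + 43077 = 40725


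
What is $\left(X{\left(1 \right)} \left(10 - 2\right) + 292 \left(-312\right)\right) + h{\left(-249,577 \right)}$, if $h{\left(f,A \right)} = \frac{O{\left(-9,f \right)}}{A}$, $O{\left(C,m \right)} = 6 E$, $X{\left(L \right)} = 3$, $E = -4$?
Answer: $- \frac{52553184}{577} \approx -91080.0$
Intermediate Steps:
$O{\left(C,m \right)} = -24$ ($O{\left(C,m \right)} = 6 \left(-4\right) = -24$)
$h{\left(f,A \right)} = - \frac{24}{A}$
$\left(X{\left(1 \right)} \left(10 - 2\right) + 292 \left(-312\right)\right) + h{\left(-249,577 \right)} = \left(3 \left(10 - 2\right) + 292 \left(-312\right)\right) - \frac{24}{577} = \left(3 \cdot 8 - 91104\right) - \frac{24}{577} = \left(24 - 91104\right) - \frac{24}{577} = -91080 - \frac{24}{577} = - \frac{52553184}{577}$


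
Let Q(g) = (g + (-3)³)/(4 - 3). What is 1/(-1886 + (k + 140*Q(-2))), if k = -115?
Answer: -1/6061 ≈ -0.00016499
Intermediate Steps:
Q(g) = -27 + g (Q(g) = (g - 27)/1 = (-27 + g)*1 = -27 + g)
1/(-1886 + (k + 140*Q(-2))) = 1/(-1886 + (-115 + 140*(-27 - 2))) = 1/(-1886 + (-115 + 140*(-29))) = 1/(-1886 + (-115 - 4060)) = 1/(-1886 - 4175) = 1/(-6061) = -1/6061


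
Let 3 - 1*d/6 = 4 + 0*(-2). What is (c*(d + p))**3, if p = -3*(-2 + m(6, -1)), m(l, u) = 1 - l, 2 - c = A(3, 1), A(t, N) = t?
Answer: -3375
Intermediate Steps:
c = -1 (c = 2 - 1*3 = 2 - 3 = -1)
p = 21 (p = -3*(-2 + (1 - 1*6)) = -3*(-2 + (1 - 6)) = -3*(-2 - 5) = -3*(-7) = 21)
d = -6 (d = 18 - 6*(4 + 0*(-2)) = 18 - 6*(4 + 0) = 18 - 6*4 = 18 - 24 = -6)
(c*(d + p))**3 = (-(-6 + 21))**3 = (-1*15)**3 = (-15)**3 = -3375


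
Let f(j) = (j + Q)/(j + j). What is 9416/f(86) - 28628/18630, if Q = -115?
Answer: -15086541986/270135 ≈ -55848.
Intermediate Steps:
f(j) = (-115 + j)/(2*j) (f(j) = (j - 115)/(j + j) = (-115 + j)/((2*j)) = (-115 + j)*(1/(2*j)) = (-115 + j)/(2*j))
9416/f(86) - 28628/18630 = 9416/(((1/2)*(-115 + 86)/86)) - 28628/18630 = 9416/(((1/2)*(1/86)*(-29))) - 28628*1/18630 = 9416/(-29/172) - 14314/9315 = 9416*(-172/29) - 14314/9315 = -1619552/29 - 14314/9315 = -15086541986/270135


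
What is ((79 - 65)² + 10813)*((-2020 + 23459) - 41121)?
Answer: -216679138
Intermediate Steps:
((79 - 65)² + 10813)*((-2020 + 23459) - 41121) = (14² + 10813)*(21439 - 41121) = (196 + 10813)*(-19682) = 11009*(-19682) = -216679138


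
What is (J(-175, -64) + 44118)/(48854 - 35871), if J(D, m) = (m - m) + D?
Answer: 43943/12983 ≈ 3.3847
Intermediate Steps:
J(D, m) = D (J(D, m) = 0 + D = D)
(J(-175, -64) + 44118)/(48854 - 35871) = (-175 + 44118)/(48854 - 35871) = 43943/12983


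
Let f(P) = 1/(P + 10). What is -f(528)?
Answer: -1/538 ≈ -0.0018587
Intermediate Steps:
f(P) = 1/(10 + P)
-f(528) = -1/(10 + 528) = -1/538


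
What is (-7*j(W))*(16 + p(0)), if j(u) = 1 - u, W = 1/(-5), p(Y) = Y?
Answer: -672/5 ≈ -134.40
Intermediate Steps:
W = -1/5 ≈ -0.20000
(-7*j(W))*(16 + p(0)) = (-7*(1 - 1*(-1/5)))*(16 + 0) = -7*(1 + 1/5)*16 = -7*6/5*16 = -42/5*16 = -672/5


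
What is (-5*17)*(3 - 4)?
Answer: 85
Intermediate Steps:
(-5*17)*(3 - 4) = -85*(-1) = 85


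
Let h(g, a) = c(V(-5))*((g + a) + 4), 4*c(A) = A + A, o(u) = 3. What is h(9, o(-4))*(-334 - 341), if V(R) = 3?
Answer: -16200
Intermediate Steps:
c(A) = A/2 (c(A) = (A + A)/4 = (2*A)/4 = A/2)
h(g, a) = 6 + 3*a/2 + 3*g/2 (h(g, a) = ((1/2)*3)*((g + a) + 4) = 3*((a + g) + 4)/2 = 3*(4 + a + g)/2 = 6 + 3*a/2 + 3*g/2)
h(9, o(-4))*(-334 - 341) = (6 + (3/2)*3 + (3/2)*9)*(-334 - 341) = (6 + 9/2 + 27/2)*(-675) = 24*(-675) = -16200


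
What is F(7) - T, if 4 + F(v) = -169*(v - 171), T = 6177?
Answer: 21535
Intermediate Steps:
F(v) = 28895 - 169*v (F(v) = -4 - 169*(v - 171) = -4 - 169*(-171 + v) = -4 + (28899 - 169*v) = 28895 - 169*v)
F(7) - T = (28895 - 169*7) - 1*6177 = (28895 - 1183) - 6177 = 27712 - 6177 = 21535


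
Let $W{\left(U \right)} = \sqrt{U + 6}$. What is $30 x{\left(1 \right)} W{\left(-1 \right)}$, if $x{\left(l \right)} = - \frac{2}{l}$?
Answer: $- 60 \sqrt{5} \approx -134.16$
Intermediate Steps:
$W{\left(U \right)} = \sqrt{6 + U}$
$30 x{\left(1 \right)} W{\left(-1 \right)} = 30 \left(- \frac{2}{1}\right) \sqrt{6 - 1} = 30 \left(\left(-2\right) 1\right) \sqrt{5} = 30 \left(-2\right) \sqrt{5} = - 60 \sqrt{5}$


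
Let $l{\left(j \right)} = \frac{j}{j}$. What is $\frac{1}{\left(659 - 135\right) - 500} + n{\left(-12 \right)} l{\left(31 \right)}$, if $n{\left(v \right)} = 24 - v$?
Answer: $\frac{865}{24} \approx 36.042$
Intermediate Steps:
$l{\left(j \right)} = 1$
$\frac{1}{\left(659 - 135\right) - 500} + n{\left(-12 \right)} l{\left(31 \right)} = \frac{1}{\left(659 - 135\right) - 500} + \left(24 - -12\right) 1 = \frac{1}{524 - 500} + \left(24 + 12\right) 1 = \frac{1}{24} + 36 \cdot 1 = \frac{1}{24} + 36 = \frac{865}{24}$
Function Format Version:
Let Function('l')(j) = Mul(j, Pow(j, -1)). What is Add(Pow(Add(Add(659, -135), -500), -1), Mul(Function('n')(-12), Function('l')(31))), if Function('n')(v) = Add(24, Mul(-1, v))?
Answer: Rational(865, 24) ≈ 36.042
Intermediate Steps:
Function('l')(j) = 1
Add(Pow(Add(Add(659, -135), -500), -1), Mul(Function('n')(-12), Function('l')(31))) = Add(Pow(Add(Add(659, -135), -500), -1), Mul(Add(24, Mul(-1, -12)), 1)) = Add(Pow(Add(524, -500), -1), Mul(Add(24, 12), 1)) = Add(Pow(24, -1), Mul(36, 1)) = Add(Rational(1, 24), 36) = Rational(865, 24)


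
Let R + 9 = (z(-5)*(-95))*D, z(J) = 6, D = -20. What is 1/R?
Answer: 1/11391 ≈ 8.7789e-5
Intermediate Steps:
R = 11391 (R = -9 + (6*(-95))*(-20) = -9 - 570*(-20) = -9 + 11400 = 11391)
1/R = 1/11391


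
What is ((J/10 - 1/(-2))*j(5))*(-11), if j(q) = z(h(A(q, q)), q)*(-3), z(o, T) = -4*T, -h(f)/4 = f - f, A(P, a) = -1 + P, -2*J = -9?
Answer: -627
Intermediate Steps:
J = 9/2 (J = -1/2*(-9) = 9/2 ≈ 4.5000)
h(f) = 0 (h(f) = -4*(f - f) = -4*0 = 0)
j(q) = 12*q (j(q) = -4*q*(-3) = 12*q)
((J/10 - 1/(-2))*j(5))*(-11) = (((9/2)/10 - 1/(-2))*(12*5))*(-11) = (((9/2)*(1/10) - 1*(-1/2))*60)*(-11) = ((9/20 + 1/2)*60)*(-11) = ((19/20)*60)*(-11) = 57*(-11) = -627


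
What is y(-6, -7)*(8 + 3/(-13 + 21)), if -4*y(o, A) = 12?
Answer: -201/8 ≈ -25.125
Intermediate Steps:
y(o, A) = -3 (y(o, A) = -¼*12 = -3)
y(-6, -7)*(8 + 3/(-13 + 21)) = -3*(8 + 3/(-13 + 21)) = -3*(8 + 3/8) = -3*67/8 = -201/8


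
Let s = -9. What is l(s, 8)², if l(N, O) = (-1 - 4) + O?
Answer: 9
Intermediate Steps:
l(N, O) = -5 + O
l(s, 8)² = (-5 + 8)² = 3² = 9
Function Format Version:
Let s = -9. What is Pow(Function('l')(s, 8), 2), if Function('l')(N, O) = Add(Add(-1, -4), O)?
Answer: 9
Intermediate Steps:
Function('l')(N, O) = Add(-5, O)
Pow(Function('l')(s, 8), 2) = Pow(Add(-5, 8), 2) = Pow(3, 2) = 9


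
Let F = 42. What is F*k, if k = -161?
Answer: -6762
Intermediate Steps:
F*k = 42*(-161) = -6762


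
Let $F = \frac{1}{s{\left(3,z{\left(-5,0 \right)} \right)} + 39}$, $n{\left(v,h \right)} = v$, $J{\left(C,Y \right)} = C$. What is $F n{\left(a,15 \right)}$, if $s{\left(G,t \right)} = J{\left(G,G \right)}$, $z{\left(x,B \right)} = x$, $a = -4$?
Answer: $- \frac{2}{21} \approx -0.095238$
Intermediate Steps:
$s{\left(G,t \right)} = G$
$F = \frac{1}{42}$ ($F = \frac{1}{3 + 39} = \frac{1}{42} \approx 0.02381$)
$F n{\left(a,15 \right)} = \frac{1}{42} \left(-4\right) = - \frac{2}{21}$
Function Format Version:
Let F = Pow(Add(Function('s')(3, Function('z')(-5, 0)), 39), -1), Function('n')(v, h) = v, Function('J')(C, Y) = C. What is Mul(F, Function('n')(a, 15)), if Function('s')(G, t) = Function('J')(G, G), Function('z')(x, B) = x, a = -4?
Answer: Rational(-2, 21) ≈ -0.095238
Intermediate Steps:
Function('s')(G, t) = G
F = Rational(1, 42) (F = Pow(Add(3, 39), -1) = Pow(42, -1) = Rational(1, 42) ≈ 0.023810)
Mul(F, Function('n')(a, 15)) = Mul(Rational(1, 42), -4) = Rational(-2, 21)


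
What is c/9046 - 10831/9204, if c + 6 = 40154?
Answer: 135772483/41629692 ≈ 3.2614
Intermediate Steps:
c = 40148 (c = -6 + 40154 = 40148)
c/9046 - 10831/9204 = 40148/9046 - 10831/9204 = 40148*(1/9046) - 10831*1/9204 = 20074/4523 - 10831/9204 = 135772483/41629692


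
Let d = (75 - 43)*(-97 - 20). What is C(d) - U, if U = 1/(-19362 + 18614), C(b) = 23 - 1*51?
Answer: -20943/748 ≈ -27.999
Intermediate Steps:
d = -3744 (d = 32*(-117) = -3744)
C(b) = -28 (C(b) = 23 - 51 = -28)
U = -1/748 (U = 1/(-748) = -1/748 ≈ -0.0013369)
C(d) - U = -28 - 1*(-1/748) = -28 + 1/748 = -20943/748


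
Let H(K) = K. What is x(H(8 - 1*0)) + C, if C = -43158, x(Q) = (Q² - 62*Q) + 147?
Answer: -43443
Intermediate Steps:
x(Q) = 147 + Q² - 62*Q
x(H(8 - 1*0)) + C = (147 + (8 - 1*0)² - 62*(8 - 1*0)) - 43158 = (147 + (8 + 0)² - 62*(8 + 0)) - 43158 = (147 + 8² - 62*8) - 43158 = (147 + 64 - 496) - 43158 = -285 - 43158 = -43443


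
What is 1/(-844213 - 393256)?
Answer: -1/1237469 ≈ -8.0810e-7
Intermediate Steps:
1/(-844213 - 393256) = 1/(-1237469) = -1/1237469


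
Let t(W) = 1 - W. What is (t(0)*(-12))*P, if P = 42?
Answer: -504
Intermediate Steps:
(t(0)*(-12))*P = ((1 - 1*0)*(-12))*42 = ((1 + 0)*(-12))*42 = (1*(-12))*42 = -12*42 = -504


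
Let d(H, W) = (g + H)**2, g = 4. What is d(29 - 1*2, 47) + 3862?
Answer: 4823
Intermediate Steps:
d(H, W) = (4 + H)**2
d(29 - 1*2, 47) + 3862 = (4 + (29 - 1*2))**2 + 3862 = (4 + (29 - 2))**2 + 3862 = (4 + 27)**2 + 3862 = 31**2 + 3862 = 961 + 3862 = 4823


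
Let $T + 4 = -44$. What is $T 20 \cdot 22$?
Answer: $-21120$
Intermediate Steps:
$T = -48$ ($T = -4 - 44 = -48$)
$T 20 \cdot 22 = \left(-48\right) 20 \cdot 22 = \left(-960\right) 22 = -21120$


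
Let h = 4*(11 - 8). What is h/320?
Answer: 3/80 ≈ 0.037500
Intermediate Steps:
h = 12 (h = 4*3 = 12)
h/320 = 12/320 = 12*(1/320) = 3/80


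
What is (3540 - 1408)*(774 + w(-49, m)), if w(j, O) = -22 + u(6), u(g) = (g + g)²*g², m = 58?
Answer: 12655552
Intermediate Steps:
u(g) = 4*g⁴ (u(g) = (2*g)²*g² = (4*g²)*g² = 4*g⁴)
w(j, O) = 5162 (w(j, O) = -22 + 4*6⁴ = -22 + 4*1296 = -22 + 5184 = 5162)
(3540 - 1408)*(774 + w(-49, m)) = (3540 - 1408)*(774 + 5162) = 2132*5936 = 12655552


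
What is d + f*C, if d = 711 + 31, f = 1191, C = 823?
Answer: 980935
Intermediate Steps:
d = 742
d + f*C = 742 + 1191*823 = 742 + 980193 = 980935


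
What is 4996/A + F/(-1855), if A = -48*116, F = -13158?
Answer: 15999041/2582160 ≈ 6.1960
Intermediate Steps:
A = -5568
4996/A + F/(-1855) = 4996/(-5568) - 13158/(-1855) = 4996*(-1/5568) - 13158*(-1/1855) = -1249/1392 + 13158/1855 = 15999041/2582160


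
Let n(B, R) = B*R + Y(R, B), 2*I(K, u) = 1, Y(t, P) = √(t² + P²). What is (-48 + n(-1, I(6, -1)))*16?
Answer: -776 + 8*√5 ≈ -758.11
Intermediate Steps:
Y(t, P) = √(P² + t²)
I(K, u) = ½ (I(K, u) = (½)*1 = ½)
n(B, R) = √(B² + R²) + B*R (n(B, R) = B*R + √(B² + R²) = √(B² + R²) + B*R)
(-48 + n(-1, I(6, -1)))*16 = (-48 + (√((-1)² + (½)²) - 1*½))*16 = (-48 + (√(1 + ¼) - ½))*16 = (-48 + (√(5/4) - ½))*16 = (-48 + (√5/2 - ½))*16 = (-48 + (-½ + √5/2))*16 = (-97/2 + √5/2)*16 = -776 + 8*√5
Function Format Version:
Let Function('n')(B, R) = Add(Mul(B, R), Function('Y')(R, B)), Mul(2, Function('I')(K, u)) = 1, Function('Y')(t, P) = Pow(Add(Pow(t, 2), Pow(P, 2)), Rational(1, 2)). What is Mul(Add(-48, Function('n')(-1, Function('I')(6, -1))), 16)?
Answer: Add(-776, Mul(8, Pow(5, Rational(1, 2)))) ≈ -758.11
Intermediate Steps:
Function('Y')(t, P) = Pow(Add(Pow(P, 2), Pow(t, 2)), Rational(1, 2))
Function('I')(K, u) = Rational(1, 2) (Function('I')(K, u) = Mul(Rational(1, 2), 1) = Rational(1, 2))
Function('n')(B, R) = Add(Pow(Add(Pow(B, 2), Pow(R, 2)), Rational(1, 2)), Mul(B, R)) (Function('n')(B, R) = Add(Mul(B, R), Pow(Add(Pow(B, 2), Pow(R, 2)), Rational(1, 2))) = Add(Pow(Add(Pow(B, 2), Pow(R, 2)), Rational(1, 2)), Mul(B, R)))
Mul(Add(-48, Function('n')(-1, Function('I')(6, -1))), 16) = Mul(Add(-48, Add(Pow(Add(Pow(-1, 2), Pow(Rational(1, 2), 2)), Rational(1, 2)), Mul(-1, Rational(1, 2)))), 16) = Mul(Add(-48, Add(Pow(Add(1, Rational(1, 4)), Rational(1, 2)), Rational(-1, 2))), 16) = Mul(Add(-48, Add(Pow(Rational(5, 4), Rational(1, 2)), Rational(-1, 2))), 16) = Mul(Add(-48, Add(Mul(Rational(1, 2), Pow(5, Rational(1, 2))), Rational(-1, 2))), 16) = Mul(Add(-48, Add(Rational(-1, 2), Mul(Rational(1, 2), Pow(5, Rational(1, 2))))), 16) = Mul(Add(Rational(-97, 2), Mul(Rational(1, 2), Pow(5, Rational(1, 2)))), 16) = Add(-776, Mul(8, Pow(5, Rational(1, 2))))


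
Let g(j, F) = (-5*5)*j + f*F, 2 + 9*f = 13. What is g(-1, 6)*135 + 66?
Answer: 4431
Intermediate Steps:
f = 11/9 (f = -2/9 + (⅑)*13 = -2/9 + 13/9 = 11/9 ≈ 1.2222)
g(j, F) = -25*j + 11*F/9 (g(j, F) = (-5*5)*j + 11*F/9 = -25*j + 11*F/9)
g(-1, 6)*135 + 66 = (-25*(-1) + (11/9)*6)*135 + 66 = (25 + 22/3)*135 + 66 = (97/3)*135 + 66 = 4365 + 66 = 4431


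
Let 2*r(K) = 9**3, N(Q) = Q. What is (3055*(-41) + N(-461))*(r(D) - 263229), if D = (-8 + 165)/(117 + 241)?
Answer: 33046273482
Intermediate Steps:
D = 157/358 ≈ 0.43855
r(K) = 729/2 (r(K) = (1/2)*9**3 = (1/2)*729 = 729/2)
(3055*(-41) + N(-461))*(r(D) - 263229) = (3055*(-41) - 461)*(729/2 - 263229) = (-125255 - 461)*(-525729/2) = -125716*(-525729/2) = 33046273482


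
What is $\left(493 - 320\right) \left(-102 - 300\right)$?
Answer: $-69546$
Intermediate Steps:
$\left(493 - 320\right) \left(-102 - 300\right) = 173 \left(-402\right) = -69546$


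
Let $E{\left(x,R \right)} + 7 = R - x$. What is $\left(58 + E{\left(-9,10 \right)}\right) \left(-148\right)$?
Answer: $-10360$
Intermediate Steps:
$E{\left(x,R \right)} = -7 + R - x$ ($E{\left(x,R \right)} = -7 + \left(R - x\right) = -7 + R - x$)
$\left(58 + E{\left(-9,10 \right)}\right) \left(-148\right) = \left(58 - -12\right) \left(-148\right) = \left(58 + \left(-7 + 10 + 9\right)\right) \left(-148\right) = \left(58 + 12\right) \left(-148\right) = 70 \left(-148\right) = -10360$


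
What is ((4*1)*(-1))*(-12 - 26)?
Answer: 152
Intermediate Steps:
((4*1)*(-1))*(-12 - 26) = (4*(-1))*(-38) = -4*(-38) = 152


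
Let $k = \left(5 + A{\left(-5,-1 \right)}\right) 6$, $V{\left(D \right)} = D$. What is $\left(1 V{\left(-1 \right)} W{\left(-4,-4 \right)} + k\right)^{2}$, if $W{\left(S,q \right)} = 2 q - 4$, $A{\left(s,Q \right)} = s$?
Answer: $144$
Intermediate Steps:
$W{\left(S,q \right)} = -4 + 2 q$
$k = 0$ ($k = \left(5 - 5\right) 6 = 0 \cdot 6 = 0$)
$\left(1 V{\left(-1 \right)} W{\left(-4,-4 \right)} + k\right)^{2} = \left(1 \left(- (-4 + 2 \left(-4\right))\right) + 0\right)^{2} = \left(1 \left(- (-4 - 8)\right) + 0\right)^{2} = \left(1 \left(\left(-1\right) \left(-12\right)\right) + 0\right)^{2} = \left(1 \cdot 12 + 0\right)^{2} = \left(12 + 0\right)^{2} = 12^{2} = 144$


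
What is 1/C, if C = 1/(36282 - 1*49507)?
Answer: -13225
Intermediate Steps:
C = -1/13225 (C = 1/(36282 - 49507) = 1/(-13225) = -1/13225 ≈ -7.5614e-5)
1/C = 1/(-1/13225) = -13225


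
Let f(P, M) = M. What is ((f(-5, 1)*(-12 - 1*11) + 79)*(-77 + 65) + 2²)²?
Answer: 446224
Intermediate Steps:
((f(-5, 1)*(-12 - 1*11) + 79)*(-77 + 65) + 2²)² = ((1*(-12 - 1*11) + 79)*(-77 + 65) + 2²)² = ((1*(-12 - 11) + 79)*(-12) + 4)² = ((1*(-23) + 79)*(-12) + 4)² = ((-23 + 79)*(-12) + 4)² = (56*(-12) + 4)² = (-672 + 4)² = (-668)² = 446224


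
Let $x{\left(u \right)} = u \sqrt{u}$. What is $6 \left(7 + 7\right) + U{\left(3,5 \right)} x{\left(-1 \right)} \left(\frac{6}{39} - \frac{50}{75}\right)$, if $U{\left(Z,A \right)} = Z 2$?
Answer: $84 + \frac{40 i}{13} \approx 84.0 + 3.0769 i$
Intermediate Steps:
$U{\left(Z,A \right)} = 2 Z$
$x{\left(u \right)} = u^{\frac{3}{2}}$
$6 \left(7 + 7\right) + U{\left(3,5 \right)} x{\left(-1 \right)} \left(\frac{6}{39} - \frac{50}{75}\right) = 6 \left(7 + 7\right) + 2 \cdot 3 \left(-1\right)^{\frac{3}{2}} \left(\frac{6}{39} - \frac{50}{75}\right) = 6 \cdot 14 + 6 \left(- i\right) \left(6 \cdot \frac{1}{39} - \frac{2}{3}\right) = 84 + - 6 i \left(\frac{2}{13} - \frac{2}{3}\right) = 84 + - 6 i \left(- \frac{20}{39}\right) = 84 + \frac{40 i}{13}$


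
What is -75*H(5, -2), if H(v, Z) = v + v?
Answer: -750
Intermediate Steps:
H(v, Z) = 2*v
-75*H(5, -2) = -150*5 = -75*10 = -750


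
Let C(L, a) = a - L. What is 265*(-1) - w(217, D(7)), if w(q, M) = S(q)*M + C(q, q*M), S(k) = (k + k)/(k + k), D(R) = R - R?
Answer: -48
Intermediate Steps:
D(R) = 0
S(k) = 1 (S(k) = (2*k)/((2*k)) = (2*k)*(1/(2*k)) = 1)
w(q, M) = M - q + M*q (w(q, M) = 1*M + (q*M - q) = M + (M*q - q) = M + (-q + M*q) = M - q + M*q)
265*(-1) - w(217, D(7)) = 265*(-1) - (0 - 1*217 + 0*217) = -265 - (0 - 217 + 0) = -265 - 1*(-217) = -265 + 217 = -48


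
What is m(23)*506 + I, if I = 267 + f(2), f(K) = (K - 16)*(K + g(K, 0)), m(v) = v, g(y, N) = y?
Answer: 11849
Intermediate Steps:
f(K) = 2*K*(-16 + K) (f(K) = (K - 16)*(K + K) = (-16 + K)*(2*K) = 2*K*(-16 + K))
I = 211 (I = 267 + 2*2*(-16 + 2) = 267 + 2*2*(-14) = 267 - 56 = 211)
m(23)*506 + I = 23*506 + 211 = 11638 + 211 = 11849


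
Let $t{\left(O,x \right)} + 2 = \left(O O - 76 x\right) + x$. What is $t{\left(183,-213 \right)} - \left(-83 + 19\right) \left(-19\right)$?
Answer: $48246$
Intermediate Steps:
$t{\left(O,x \right)} = -2 + O^{2} - 75 x$ ($t{\left(O,x \right)} = -2 + \left(\left(O O - 76 x\right) + x\right) = -2 + \left(\left(O^{2} - 76 x\right) + x\right) = -2 + \left(O^{2} - 75 x\right) = -2 + O^{2} - 75 x$)
$t{\left(183,-213 \right)} - \left(-83 + 19\right) \left(-19\right) = \left(-2 + 183^{2} - -15975\right) - \left(-83 + 19\right) \left(-19\right) = \left(-2 + 33489 + 15975\right) - \left(-64\right) \left(-19\right) = 49462 - 1216 = 48246$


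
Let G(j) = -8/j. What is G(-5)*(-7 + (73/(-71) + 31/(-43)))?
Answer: -213688/15265 ≈ -13.999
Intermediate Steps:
G(-5)*(-7 + (73/(-71) + 31/(-43))) = (-8/(-5))*(-7 + (73/(-71) + 31/(-43))) = (-8*(-1/5))*(-7 + (73*(-1/71) + 31*(-1/43))) = 8*(-7 + (-73/71 - 31/43))/5 = 8*(-7 - 5340/3053)/5 = (8/5)*(-26711/3053) = -213688/15265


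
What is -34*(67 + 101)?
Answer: -5712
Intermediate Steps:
-34*(67 + 101) = -34*168 = -5712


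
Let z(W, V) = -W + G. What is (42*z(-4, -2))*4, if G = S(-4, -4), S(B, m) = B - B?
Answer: 672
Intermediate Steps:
S(B, m) = 0
G = 0
z(W, V) = -W (z(W, V) = -W + 0 = -W)
(42*z(-4, -2))*4 = (42*(-1*(-4)))*4 = (42*4)*4 = 168*4 = 672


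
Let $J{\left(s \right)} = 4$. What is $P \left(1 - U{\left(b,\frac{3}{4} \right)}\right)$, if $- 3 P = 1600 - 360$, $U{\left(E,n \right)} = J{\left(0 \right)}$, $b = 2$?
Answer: $1240$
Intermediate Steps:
$U{\left(E,n \right)} = 4$
$P = - \frac{1240}{3}$ ($P = - \frac{1600 - 360}{3} = \left(- \frac{1}{3}\right) 1240 = - \frac{1240}{3} \approx -413.33$)
$P \left(1 - U{\left(b,\frac{3}{4} \right)}\right) = - \frac{1240 \left(1 - 4\right)}{3} = \left(- \frac{1240}{3}\right) \left(-3\right) = 1240$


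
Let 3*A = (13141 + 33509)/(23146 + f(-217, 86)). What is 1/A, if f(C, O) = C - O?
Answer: 22843/15550 ≈ 1.4690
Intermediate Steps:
A = 15550/22843 (A = ((13141 + 33509)/(23146 + (-217 - 1*86)))/3 = (46650/(23146 + (-217 - 86)))/3 = (46650/(23146 - 303))/3 = (46650/22843)/3 = (46650*(1/22843))/3 = (⅓)*(46650/22843) = 15550/22843 ≈ 0.68073)
1/A = 1/(15550/22843) = 22843/15550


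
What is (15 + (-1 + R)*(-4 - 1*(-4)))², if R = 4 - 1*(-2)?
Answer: 225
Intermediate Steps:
R = 6 (R = 4 + 2 = 6)
(15 + (-1 + R)*(-4 - 1*(-4)))² = (15 + (-1 + 6)*(-4 - 1*(-4)))² = (15 + 5*(-4 + 4))² = (15 + 5*0)² = (15 + 0)² = 15² = 225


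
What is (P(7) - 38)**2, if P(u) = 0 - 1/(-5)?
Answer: 35721/25 ≈ 1428.8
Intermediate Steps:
P(u) = 1/5 (P(u) = 0 - 1*(-1/5) = 0 + 1/5 = 1/5)
(P(7) - 38)**2 = (1/5 - 38)**2 = (-189/5)**2 = 35721/25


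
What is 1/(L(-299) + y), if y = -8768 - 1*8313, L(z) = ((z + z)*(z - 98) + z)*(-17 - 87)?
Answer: -1/24676209 ≈ -4.0525e-8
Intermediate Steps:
L(z) = -104*z - 208*z*(-98 + z) (L(z) = ((2*z)*(-98 + z) + z)*(-104) = (2*z*(-98 + z) + z)*(-104) = (z + 2*z*(-98 + z))*(-104) = -104*z - 208*z*(-98 + z))
y = -17081 (y = -8768 - 8313 = -17081)
1/(L(-299) + y) = 1/(104*(-299)*(195 - 2*(-299)) - 17081) = 1/(104*(-299)*(195 + 598) - 17081) = 1/(104*(-299)*793 - 17081) = 1/(-24659128 - 17081) = 1/(-24676209) = -1/24676209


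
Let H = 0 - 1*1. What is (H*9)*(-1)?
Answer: 9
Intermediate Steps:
H = -1 (H = 0 - 1 = -1)
(H*9)*(-1) = -1*9*(-1) = -9*(-1) = 9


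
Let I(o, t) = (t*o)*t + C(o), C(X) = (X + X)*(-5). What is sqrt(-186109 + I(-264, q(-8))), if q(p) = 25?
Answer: I*sqrt(348469) ≈ 590.31*I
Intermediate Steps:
C(X) = -10*X (C(X) = (2*X)*(-5) = -10*X)
I(o, t) = -10*o + o*t**2 (I(o, t) = (t*o)*t - 10*o = (o*t)*t - 10*o = o*t**2 - 10*o = -10*o + o*t**2)
sqrt(-186109 + I(-264, q(-8))) = sqrt(-186109 - 264*(-10 + 25**2)) = sqrt(-186109 - 264*(-10 + 625)) = sqrt(-186109 - 264*615) = sqrt(-186109 - 162360) = sqrt(-348469) = I*sqrt(348469)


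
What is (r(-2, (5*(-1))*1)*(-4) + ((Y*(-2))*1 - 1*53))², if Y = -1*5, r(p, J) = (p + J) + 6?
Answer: 1521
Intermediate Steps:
r(p, J) = 6 + J + p (r(p, J) = (J + p) + 6 = 6 + J + p)
Y = -5
(r(-2, (5*(-1))*1)*(-4) + ((Y*(-2))*1 - 1*53))² = ((6 + (5*(-1))*1 - 2)*(-4) + (-5*(-2)*1 - 1*53))² = ((6 - 5*1 - 2)*(-4) + (10*1 - 53))² = ((6 - 5 - 2)*(-4) + (10 - 53))² = (-1*(-4) - 43)² = (4 - 43)² = (-39)² = 1521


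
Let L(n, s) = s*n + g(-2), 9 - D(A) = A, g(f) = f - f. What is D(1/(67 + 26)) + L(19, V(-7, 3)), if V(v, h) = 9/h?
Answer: 6137/93 ≈ 65.989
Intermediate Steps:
g(f) = 0
D(A) = 9 - A
L(n, s) = n*s (L(n, s) = s*n + 0 = n*s + 0 = n*s)
D(1/(67 + 26)) + L(19, V(-7, 3)) = (9 - 1/(67 + 26)) + 19*(9/3) = (9 - 1/93) + 19*(9*(⅓)) = (9 - 1*1/93) + 19*3 = (9 - 1/93) + 57 = 836/93 + 57 = 6137/93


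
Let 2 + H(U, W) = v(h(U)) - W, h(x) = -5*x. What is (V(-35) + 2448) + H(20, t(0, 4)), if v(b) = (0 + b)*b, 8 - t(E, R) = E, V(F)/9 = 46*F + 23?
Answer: -1845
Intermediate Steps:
V(F) = 207 + 414*F (V(F) = 9*(46*F + 23) = 9*(23 + 46*F) = 207 + 414*F)
t(E, R) = 8 - E
v(b) = b² (v(b) = b*b = b²)
H(U, W) = -2 - W + 25*U² (H(U, W) = -2 + ((-5*U)² - W) = -2 + (25*U² - W) = -2 + (-W + 25*U²) = -2 - W + 25*U²)
(V(-35) + 2448) + H(20, t(0, 4)) = ((207 + 414*(-35)) + 2448) + (-2 - (8 - 1*0) + 25*20²) = ((207 - 14490) + 2448) + (-2 - (8 + 0) + 25*400) = (-14283 + 2448) + (-2 - 1*8 + 10000) = -11835 + (-2 - 8 + 10000) = -11835 + 9990 = -1845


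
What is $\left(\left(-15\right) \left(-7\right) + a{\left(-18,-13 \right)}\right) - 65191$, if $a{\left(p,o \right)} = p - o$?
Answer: $-65091$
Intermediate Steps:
$\left(\left(-15\right) \left(-7\right) + a{\left(-18,-13 \right)}\right) - 65191 = \left(\left(-15\right) \left(-7\right) - 5\right) - 65191 = \left(105 + \left(-18 + 13\right)\right) - 65191 = \left(105 - 5\right) - 65191 = 100 - 65191 = -65091$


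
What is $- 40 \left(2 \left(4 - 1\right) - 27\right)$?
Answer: $840$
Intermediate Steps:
$- 40 \left(2 \left(4 - 1\right) - 27\right) = - 40 \left(2 \cdot 3 - 27\right) = - 40 \left(6 - 27\right) = \left(-40\right) \left(-21\right) = 840$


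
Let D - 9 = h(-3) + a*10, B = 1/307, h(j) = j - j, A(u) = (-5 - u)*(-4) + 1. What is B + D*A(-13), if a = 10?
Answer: -1037352/307 ≈ -3379.0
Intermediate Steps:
A(u) = 21 + 4*u (A(u) = (20 + 4*u) + 1 = 21 + 4*u)
h(j) = 0
B = 1/307 ≈ 0.0032573
D = 109 (D = 9 + (0 + 10*10) = 9 + (0 + 100) = 9 + 100 = 109)
B + D*A(-13) = 1/307 + 109*(21 + 4*(-13)) = 1/307 + 109*(21 - 52) = 1/307 + 109*(-31) = 1/307 - 3379 = -1037352/307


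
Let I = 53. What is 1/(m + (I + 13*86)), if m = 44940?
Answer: 1/46111 ≈ 2.1687e-5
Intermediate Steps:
1/(m + (I + 13*86)) = 1/(44940 + (53 + 13*86)) = 1/(44940 + (53 + 1118)) = 1/(44940 + 1171) = 1/46111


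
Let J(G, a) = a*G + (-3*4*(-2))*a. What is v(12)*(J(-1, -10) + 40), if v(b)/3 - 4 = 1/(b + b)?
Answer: -9215/4 ≈ -2303.8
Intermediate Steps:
J(G, a) = 24*a + G*a (J(G, a) = G*a + (-12*(-2))*a = G*a + 24*a = 24*a + G*a)
v(b) = 12 + 3/(2*b) (v(b) = 12 + 3/(b + b) = 12 + 3/((2*b)) = 12 + 3*(1/(2*b)) = 12 + 3/(2*b))
v(12)*(J(-1, -10) + 40) = (12 + (3/2)/12)*(-10*(24 - 1) + 40) = (12 + (3/2)*(1/12))*(-10*23 + 40) = (12 + 1/8)*(-230 + 40) = (97/8)*(-190) = -9215/4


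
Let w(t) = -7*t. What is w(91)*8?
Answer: -5096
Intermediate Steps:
w(91)*8 = -7*91*8 = -637*8 = -5096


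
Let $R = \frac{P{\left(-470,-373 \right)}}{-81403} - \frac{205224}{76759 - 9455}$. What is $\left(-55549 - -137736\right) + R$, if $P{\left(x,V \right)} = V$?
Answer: $\frac{56283142627983}{684843439} \approx 82184.0$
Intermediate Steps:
$R = - \frac{2085093110}{684843439}$ ($R = - \frac{373}{-81403} - \frac{205224}{76759 - 9455} = \left(-373\right) \left(- \frac{1}{81403}\right) - \frac{205224}{67304} = \frac{373}{81403} - \frac{25653}{8413} = - \frac{2085093110}{684843439} \approx -3.0446$)
$\left(-55549 - -137736\right) + R = \left(-55549 - -137736\right) - \frac{2085093110}{684843439} = \left(-55549 + 137736\right) - \frac{2085093110}{684843439} = 82187 - \frac{2085093110}{684843439} = \frac{56283142627983}{684843439}$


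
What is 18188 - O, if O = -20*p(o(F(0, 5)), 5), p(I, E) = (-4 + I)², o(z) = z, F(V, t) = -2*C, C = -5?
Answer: 18908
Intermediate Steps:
F(V, t) = 10 (F(V, t) = -2*(-5) = 10)
O = -720 (O = -20*(-4 + 10)² = -20*6² = -20*36 = -720)
18188 - O = 18188 - 1*(-720) = 18188 + 720 = 18908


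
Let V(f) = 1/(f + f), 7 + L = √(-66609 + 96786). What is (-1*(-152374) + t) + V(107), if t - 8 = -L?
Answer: 32611247/214 - 3*√3353 ≈ 1.5222e+5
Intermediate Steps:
L = -7 + 3*√3353 (L = -7 + √(-66609 + 96786) = -7 + √30177 = -7 + 3*√3353 ≈ 166.72)
t = 15 - 3*√3353 (t = 8 - (-7 + 3*√3353) = 8 + (7 - 3*√3353) = 15 - 3*√3353 ≈ -158.72)
V(f) = 1/(2*f)
(-1*(-152374) + t) + V(107) = (-1*(-152374) + (15 - 3*√3353)) + (½)/107 = (152374 + (15 - 3*√3353)) + (½)*(1/107) = (152389 - 3*√3353) + 1/214 = 32611247/214 - 3*√3353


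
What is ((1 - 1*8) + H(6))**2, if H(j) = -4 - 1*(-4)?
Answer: 49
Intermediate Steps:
H(j) = 0 (H(j) = -4 + 4 = 0)
((1 - 1*8) + H(6))**2 = ((1 - 1*8) + 0)**2 = ((1 - 8) + 0)**2 = (-7 + 0)**2 = (-7)**2 = 49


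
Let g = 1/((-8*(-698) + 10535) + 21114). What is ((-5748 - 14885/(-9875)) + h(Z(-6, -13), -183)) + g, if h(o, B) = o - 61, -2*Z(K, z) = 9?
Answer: -854771790493/147070350 ≈ -5812.0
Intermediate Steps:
Z(K, z) = -9/2 (Z(K, z) = -1/2*9 = -9/2)
h(o, B) = -61 + o
g = 1/37233 (g = 1/((5584 + 10535) + 21114) = 1/(16119 + 21114) = 1/37233 ≈ 2.6858e-5)
((-5748 - 14885/(-9875)) + h(Z(-6, -13), -183)) + g = ((-5748 - 14885/(-9875)) + (-61 - 9/2)) + 1/37233 = ((-5748 - 14885*(-1/9875)) - 131/2) + 1/37233 = ((-5748 + 2977/1975) - 131/2) + 1/37233 = (-11349323/1975 - 131/2) + 1/37233 = -22957371/3950 + 1/37233 = -854771790493/147070350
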